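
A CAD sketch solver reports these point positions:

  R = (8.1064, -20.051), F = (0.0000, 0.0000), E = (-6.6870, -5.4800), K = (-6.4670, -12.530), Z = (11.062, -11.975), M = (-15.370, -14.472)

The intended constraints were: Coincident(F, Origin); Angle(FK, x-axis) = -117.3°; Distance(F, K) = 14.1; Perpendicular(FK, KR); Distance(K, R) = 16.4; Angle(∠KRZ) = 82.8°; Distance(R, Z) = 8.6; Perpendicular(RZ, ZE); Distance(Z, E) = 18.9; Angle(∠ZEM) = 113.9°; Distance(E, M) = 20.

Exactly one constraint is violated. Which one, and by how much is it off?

Distance(E, M) = 20 — off by 7.50.

F = (0.00, 0.00) ✓; FK at -117.3° ✓; |FK| = 14.10 ✓; ∠(FK, KR) = 90.00° ✓; |KR| = 16.40 ✓; ∠KRZ = 82.80° ✓; |RZ| = 8.600 ✓; ∠(RZ, ZE) = 90.00° ✓; |ZE| = 18.90 ✓; ∠ZEM = 113.9° ✓; |EM| = 12.50 ✗.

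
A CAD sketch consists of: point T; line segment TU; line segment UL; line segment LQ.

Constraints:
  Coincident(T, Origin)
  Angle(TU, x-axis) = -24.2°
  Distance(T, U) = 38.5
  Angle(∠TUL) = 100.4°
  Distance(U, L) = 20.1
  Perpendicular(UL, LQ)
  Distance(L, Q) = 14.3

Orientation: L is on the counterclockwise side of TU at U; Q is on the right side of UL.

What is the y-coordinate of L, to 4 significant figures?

0.7630

T is at the origin; TU runs at -24.2° with length 38.5, so U = 38.5·(cos -24.2°, sin -24.2°) = (35.12, -15.78). ∠TUL = 100.4°, so UL runs at -24.2° + (180° − 100.4°) = 55.40° from the x-axis; with |UL| = 20.1, L = U + 20.1·(cos 55.40°, sin 55.40°) = (46.53, 0.7630). So L.y = 0.7630.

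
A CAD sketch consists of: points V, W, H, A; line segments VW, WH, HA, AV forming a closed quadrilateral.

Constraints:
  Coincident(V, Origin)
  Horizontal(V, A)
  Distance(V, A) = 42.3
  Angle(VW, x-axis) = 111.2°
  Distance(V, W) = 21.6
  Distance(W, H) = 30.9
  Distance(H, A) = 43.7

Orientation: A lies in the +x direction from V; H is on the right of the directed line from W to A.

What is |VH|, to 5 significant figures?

9.8340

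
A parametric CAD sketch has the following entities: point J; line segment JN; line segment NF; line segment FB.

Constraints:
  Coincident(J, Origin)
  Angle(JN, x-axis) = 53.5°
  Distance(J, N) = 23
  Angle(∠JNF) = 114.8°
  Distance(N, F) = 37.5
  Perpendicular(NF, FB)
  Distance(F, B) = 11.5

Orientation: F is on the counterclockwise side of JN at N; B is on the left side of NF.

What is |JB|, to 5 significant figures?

48.071

J is at the origin; JN runs at 53.5° with length 23.0, so N = 23.0·(cos 53.5°, sin 53.5°) = (13.681, 18.489). ∠JNF = 114.8°, so NF runs at 53.5° + (180° − 114.8°) = 118.70° from the x-axis; with |NF| = 37.5, F = N + 37.5·(cos 118.70°, sin 118.70°) = (-4.3275, 51.382). The perpendicularity gives FB at right angles to NF; with |FB| = 11.5 on the left of NF, B = F + 11.5·(-0.87715, -0.48022) = (-14.415, 45.859). Then |JB| = |B − J| = 48.071.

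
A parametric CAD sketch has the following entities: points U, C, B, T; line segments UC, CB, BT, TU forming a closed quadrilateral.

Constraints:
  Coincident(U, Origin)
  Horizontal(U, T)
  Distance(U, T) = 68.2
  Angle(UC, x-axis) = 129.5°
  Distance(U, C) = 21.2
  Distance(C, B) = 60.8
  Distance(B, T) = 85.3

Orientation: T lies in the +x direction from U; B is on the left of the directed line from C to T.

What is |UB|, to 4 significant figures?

70.85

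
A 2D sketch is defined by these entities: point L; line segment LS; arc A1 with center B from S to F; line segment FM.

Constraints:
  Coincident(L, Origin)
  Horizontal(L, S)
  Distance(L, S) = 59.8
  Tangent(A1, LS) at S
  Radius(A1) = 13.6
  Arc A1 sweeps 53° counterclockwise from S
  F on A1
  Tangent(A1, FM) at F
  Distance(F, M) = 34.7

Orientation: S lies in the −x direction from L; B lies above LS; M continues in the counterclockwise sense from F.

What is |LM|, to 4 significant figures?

43.41

L is at the origin; L and S share the same y with |LS| = 59.8 and S on the −x side, so S = (-59.80, 0.000). A1 meets LS tangentially, so BS is at right angles to LS, so B = S + (0, 13.6) = (-59.80, 13.60). On A1, S sits at bearing -90° from B; a 53° counterclockwise sweep puts F at bearing -37°, so F = B + 13.6·(cos -37°, sin -37°) = (-48.94, 5.415). The tangent condition forces BF to be normal to FM, so FM runs along (−sin -37°, cos -37°); with |FM| = 34.7, M = (-28.06, 33.13). Then |LM| = |M − L| = 43.41.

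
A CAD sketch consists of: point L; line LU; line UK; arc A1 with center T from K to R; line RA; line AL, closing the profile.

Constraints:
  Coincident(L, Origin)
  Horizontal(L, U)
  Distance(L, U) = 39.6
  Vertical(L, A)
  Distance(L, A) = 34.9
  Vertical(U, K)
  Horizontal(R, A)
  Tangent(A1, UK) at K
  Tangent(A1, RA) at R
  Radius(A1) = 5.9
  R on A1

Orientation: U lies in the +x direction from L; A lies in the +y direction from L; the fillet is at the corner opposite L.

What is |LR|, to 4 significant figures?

48.51

L is at the origin; L and U share the same y with |LU| = 39.6 and U on the +x side, so U = (39.60, 0.000). L and A share the same x with |LA| = 34.9 and A on the +y side, so A = (0.000, 34.90). The virtual corner opposite L is at (39.60, 34.90). A1 meets UK tangentially, so TK is at right angles to UK and A1 meets RA tangentially, so TR is at right angles to RA, with radius 5.9, so the center T sits 5.9 in from both sides at T = (33.70, 29.00). That places the tangent points at K = (39.60, 29.00) on UK and R = (33.70, 34.90) on RA. Then |LR| = |R − L| = 48.51.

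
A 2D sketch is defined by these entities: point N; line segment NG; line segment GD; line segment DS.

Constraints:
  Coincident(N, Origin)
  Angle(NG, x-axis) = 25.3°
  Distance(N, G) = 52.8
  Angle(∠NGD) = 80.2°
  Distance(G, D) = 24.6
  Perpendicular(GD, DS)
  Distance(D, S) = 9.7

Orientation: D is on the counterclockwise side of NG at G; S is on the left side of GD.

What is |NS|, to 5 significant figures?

45.117

N is at the origin; NG runs at 25.3° with length 52.8, so G = 52.8·(cos 25.3°, sin 25.3°) = (47.736, 22.564). ∠NGD = 80.2°, so GD runs at 25.3° + (180° − 80.2°) = 125.10° from the x-axis; with |GD| = 24.6, D = G + 24.6·(cos 125.10°, sin 125.10°) = (33.590, 42.691). The perpendicularity gives DS at right angles to GD; with |DS| = 9.7 on the left of GD, S = D + 9.7·(-0.81815, -0.57501) = (25.654, 37.113). Then |NS| = |S − N| = 45.117.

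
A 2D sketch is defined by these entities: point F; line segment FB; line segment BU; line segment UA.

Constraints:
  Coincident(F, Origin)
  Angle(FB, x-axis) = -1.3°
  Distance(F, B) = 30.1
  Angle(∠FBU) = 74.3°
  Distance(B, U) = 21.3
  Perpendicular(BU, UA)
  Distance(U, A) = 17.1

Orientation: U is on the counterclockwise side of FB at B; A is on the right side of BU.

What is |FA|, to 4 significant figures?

47.92

F is at the origin; FB runs at -1.3° with length 30.1, so B = 30.1·(cos -1.3°, sin -1.3°) = (30.09, -0.6829). ∠FBU = 74.3°, so BU runs at -1.3° + (180° − 74.3°) = 104.4° from the x-axis; with |BU| = 21.3, U = B + 21.3·(cos 104.4°, sin 104.4°) = (24.80, 19.95). BU ⟂ UA; with |UA| = 17.1 on the right of BU, A = U + 17.1·(0.9686, 0.2487) = (41.36, 24.20). Then |FA| = |A − F| = 47.92.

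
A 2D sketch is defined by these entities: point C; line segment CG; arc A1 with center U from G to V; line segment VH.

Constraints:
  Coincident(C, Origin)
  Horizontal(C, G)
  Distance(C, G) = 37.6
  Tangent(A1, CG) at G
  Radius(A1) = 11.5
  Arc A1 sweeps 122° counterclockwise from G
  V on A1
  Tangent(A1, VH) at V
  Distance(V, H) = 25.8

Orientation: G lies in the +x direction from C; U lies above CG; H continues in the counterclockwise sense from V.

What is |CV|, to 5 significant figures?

50.515

C is at the origin; CG is horizontal with |CG| = 37.6 and G on the +x side, so G = (37.600, 0.0000). Tangency of A1 to CG means the radius UG is perpendicular to CG, so U = G + (0, 11.5) = (37.600, 11.500). On A1, G sits at bearing -90° from U; a 122° counterclockwise sweep puts V at bearing 32°, so V = U + 11.5·(cos 32°, sin 32°) = (47.353, 17.594). Then |CV| = |V − C| = 50.515.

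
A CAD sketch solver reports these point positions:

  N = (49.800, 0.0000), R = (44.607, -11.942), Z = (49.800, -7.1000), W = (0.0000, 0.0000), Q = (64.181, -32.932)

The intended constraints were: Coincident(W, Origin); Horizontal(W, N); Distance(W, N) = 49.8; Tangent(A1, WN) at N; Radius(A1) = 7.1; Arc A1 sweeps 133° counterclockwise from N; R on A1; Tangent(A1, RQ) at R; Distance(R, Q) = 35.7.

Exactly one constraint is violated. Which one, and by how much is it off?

Distance(R, Q) = 35.7 — off by 7.00.

W = (0.00, 0.00) ✓; W.y = 0.00, N.y = 0.00 ✓; |WN| = 49.80 ✓; ∠(ZN, NW) = 90.00° ✓; |ZN| = 7.100 ✓; bearing(Z→R) − bearing(Z→N) = 133.0° ✓; |ZR| = 7.100 ✓; ∠(ZR, RQ) = 90.00° ✓; |RQ| = 28.70 ✗.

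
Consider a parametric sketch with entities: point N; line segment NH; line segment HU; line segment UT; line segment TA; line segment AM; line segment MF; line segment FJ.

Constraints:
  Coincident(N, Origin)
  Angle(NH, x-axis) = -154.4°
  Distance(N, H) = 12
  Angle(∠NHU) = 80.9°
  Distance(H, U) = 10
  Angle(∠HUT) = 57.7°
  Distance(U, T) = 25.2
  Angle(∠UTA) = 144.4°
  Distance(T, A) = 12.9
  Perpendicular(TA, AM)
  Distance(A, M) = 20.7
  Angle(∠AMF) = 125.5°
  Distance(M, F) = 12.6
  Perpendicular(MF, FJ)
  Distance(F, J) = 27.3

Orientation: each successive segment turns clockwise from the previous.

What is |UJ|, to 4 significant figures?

11.48

∠AMF = 125.5° gives MF at 164.1° from the x-axis; with |MF| = 12.6, F = (-9.662, -22.00). The perpendicularity gives FJ at right angles to MF, so FJ runs at 74.10°; with |FJ| = 27.3, J = (-2.183, 4.253). Then |UJ| = |J − U| = 11.48.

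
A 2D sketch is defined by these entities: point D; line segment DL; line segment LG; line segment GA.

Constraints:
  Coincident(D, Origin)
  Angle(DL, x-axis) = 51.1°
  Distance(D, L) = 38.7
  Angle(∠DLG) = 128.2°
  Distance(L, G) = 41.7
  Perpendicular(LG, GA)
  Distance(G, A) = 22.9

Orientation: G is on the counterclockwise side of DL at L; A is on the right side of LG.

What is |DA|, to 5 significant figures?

84.557

D is at the origin; DL runs at 51.1° with length 38.7, so L = 38.7·(cos 51.1°, sin 51.1°) = (24.302, 30.118). ∠DLG = 128.2°, so LG runs at 51.1° + (180° − 128.2°) = 102.90° from the x-axis; with |LG| = 41.7, G = L + 41.7·(cos 102.90°, sin 102.90°) = (14.993, 70.766). LG ⟂ GA; with |GA| = 22.9 on the right of LG, A = G + 22.9·(0.97476, 0.22325) = (37.315, 75.878). Then |DA| = |A − D| = 84.557.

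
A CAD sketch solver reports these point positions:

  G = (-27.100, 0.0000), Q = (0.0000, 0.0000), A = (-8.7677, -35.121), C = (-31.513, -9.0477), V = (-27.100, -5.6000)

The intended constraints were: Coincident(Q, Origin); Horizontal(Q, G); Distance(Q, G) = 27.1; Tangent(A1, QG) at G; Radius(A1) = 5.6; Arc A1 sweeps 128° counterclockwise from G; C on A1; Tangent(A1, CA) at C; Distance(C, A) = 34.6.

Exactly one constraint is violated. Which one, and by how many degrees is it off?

Tangent(A1, CA) at C — off by 3.10°.

Q = (0.00, 0.00) ✓; Q.y = 0.00, G.y = 0.00 ✓; |QG| = 27.10 ✓; ∠(VG, GQ) = 90.00° ✓; |VG| = 5.600 ✓; bearing(V→C) − bearing(V→G) = 128.0° ✓; |VC| = 5.600 ✓; ∠(VC, CA) = 86.90° ✗; |CA| = 34.60 ✓.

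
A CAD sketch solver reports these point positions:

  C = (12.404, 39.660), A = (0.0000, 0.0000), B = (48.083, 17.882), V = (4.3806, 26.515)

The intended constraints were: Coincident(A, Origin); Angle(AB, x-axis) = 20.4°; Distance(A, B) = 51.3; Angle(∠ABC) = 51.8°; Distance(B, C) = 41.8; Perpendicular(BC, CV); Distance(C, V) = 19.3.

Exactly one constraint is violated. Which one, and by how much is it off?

Distance(C, V) = 19.3 — off by 3.90.

A = (0.00, 0.00) ✓; AB at 20.40° ✓; |AB| = 51.30 ✓; ∠ABC = 51.80° ✓; |BC| = 41.80 ✓; ∠(BC, CV) = 90.00° ✓; |CV| = 15.40 ✗.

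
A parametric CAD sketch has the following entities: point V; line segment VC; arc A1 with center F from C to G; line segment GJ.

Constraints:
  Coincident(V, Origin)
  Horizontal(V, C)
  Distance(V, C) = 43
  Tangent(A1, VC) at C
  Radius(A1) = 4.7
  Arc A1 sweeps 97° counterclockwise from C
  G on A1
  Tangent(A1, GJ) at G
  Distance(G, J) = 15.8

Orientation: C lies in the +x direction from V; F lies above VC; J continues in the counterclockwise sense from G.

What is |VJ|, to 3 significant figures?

50.3

On A1, C sits at bearing -90° from F; a 97° counterclockwise sweep puts G at bearing 7°, so G = F + 4.7·(cos 7°, sin 7°) = (47.7, 5.27). The tangent condition forces FG to be normal to GJ, so GJ runs along (−sin 7°, cos 7°); with |GJ| = 15.8, J = (45.7, 21.0). Then |VJ| = |J − V| = 50.3.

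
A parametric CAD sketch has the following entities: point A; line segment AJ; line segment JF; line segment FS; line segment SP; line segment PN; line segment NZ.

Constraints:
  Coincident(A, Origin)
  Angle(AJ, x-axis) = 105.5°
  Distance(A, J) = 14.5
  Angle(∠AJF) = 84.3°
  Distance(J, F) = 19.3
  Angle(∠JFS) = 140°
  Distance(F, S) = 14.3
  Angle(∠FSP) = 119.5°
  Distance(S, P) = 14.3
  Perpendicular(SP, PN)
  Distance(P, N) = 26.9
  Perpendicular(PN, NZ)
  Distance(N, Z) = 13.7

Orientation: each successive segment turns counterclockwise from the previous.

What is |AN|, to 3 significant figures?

3.93

∠FSP = 119.5° gives SP at -58.3° from the x-axis; with |SP| = 14.3, P = (-21.2, -17.7). The perpendicularity gives PN at right angles to SP, so PN runs at 31.7°; with |PN| = 26.9, N = (1.64, -3.57). Then |AN| = |N − A| = 3.93.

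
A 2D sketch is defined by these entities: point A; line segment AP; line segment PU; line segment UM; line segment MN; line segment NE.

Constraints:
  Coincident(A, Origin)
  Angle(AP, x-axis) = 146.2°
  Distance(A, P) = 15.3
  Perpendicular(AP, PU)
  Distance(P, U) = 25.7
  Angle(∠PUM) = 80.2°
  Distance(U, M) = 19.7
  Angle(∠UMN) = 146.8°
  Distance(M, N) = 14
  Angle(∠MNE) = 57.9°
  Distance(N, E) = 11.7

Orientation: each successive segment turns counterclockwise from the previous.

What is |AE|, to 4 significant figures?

10.25

∠UMN = 146.8° gives MN at 9.200° from the x-axis; with |MN| = 14.0, N = (4.806, -18.62). ∠MNE = 57.9° gives NE at 131.3° from the x-axis; with |NE| = 11.7, E = (-2.916, -9.830). Then |AE| = |E − A| = 10.25.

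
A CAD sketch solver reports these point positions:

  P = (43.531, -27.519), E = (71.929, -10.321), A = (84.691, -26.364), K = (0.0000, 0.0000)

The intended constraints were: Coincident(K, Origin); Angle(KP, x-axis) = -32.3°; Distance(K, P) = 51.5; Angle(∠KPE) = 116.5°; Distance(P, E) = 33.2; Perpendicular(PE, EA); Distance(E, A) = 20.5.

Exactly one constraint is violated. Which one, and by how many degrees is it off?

Perpendicular(PE, EA) — off by 7.30°.

K = (0.00, 0.00) ✓; KP at -32.30° ✓; |KP| = 51.50 ✓; ∠KPE = 116.5° ✓; |PE| = 33.20 ✓; ∠(PE, EA) = 82.70° ✗; |EA| = 20.50 ✓.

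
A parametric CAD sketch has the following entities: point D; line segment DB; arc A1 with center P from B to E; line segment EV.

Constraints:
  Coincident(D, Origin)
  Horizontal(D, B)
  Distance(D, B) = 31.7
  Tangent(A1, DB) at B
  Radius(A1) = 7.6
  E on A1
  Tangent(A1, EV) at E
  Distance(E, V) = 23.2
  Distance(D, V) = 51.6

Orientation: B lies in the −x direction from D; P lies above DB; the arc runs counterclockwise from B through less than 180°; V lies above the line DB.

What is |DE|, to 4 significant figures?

29.19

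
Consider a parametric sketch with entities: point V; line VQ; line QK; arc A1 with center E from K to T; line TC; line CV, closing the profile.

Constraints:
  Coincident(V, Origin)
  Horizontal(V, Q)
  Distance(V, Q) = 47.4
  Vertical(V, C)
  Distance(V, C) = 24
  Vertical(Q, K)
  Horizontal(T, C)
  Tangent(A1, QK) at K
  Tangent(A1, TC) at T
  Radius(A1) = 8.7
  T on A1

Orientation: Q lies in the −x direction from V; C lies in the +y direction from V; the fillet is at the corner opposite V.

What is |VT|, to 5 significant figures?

45.538

V is at the origin; V and Q share the same y with |VQ| = 47.4 and Q on the −x side, so Q = (-47.400, 0.0000). VC is vertical with |VC| = 24.0 and C on the +y side, so C = (0.0000, 24.000). The virtual corner opposite V is at (-47.400, 24.000). Since A1 is tangent to QK there, EK ⟂ QK and the tangent condition forces ET to be normal to TC, with radius 8.7, so the center E sits 8.7 in from both sides at E = (-38.700, 15.300). That places the tangent points at K = (-47.400, 15.300) on QK and T = (-38.700, 24.000) on TC. Then |VT| = |T − V| = 45.538.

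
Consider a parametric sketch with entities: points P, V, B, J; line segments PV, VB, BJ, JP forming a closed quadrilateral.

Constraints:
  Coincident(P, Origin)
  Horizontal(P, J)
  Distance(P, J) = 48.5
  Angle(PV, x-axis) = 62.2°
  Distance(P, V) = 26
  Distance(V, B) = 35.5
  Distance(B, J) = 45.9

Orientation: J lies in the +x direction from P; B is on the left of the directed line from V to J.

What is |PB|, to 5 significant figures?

60.219

P is at the origin; P and J share the same y with |PJ| = 48.5 and J in +x, so J = (48.5, 0). PV runs at 62.2° with |PV| = 26.0, so V = (12.126, 22.999). B is determined by |VB| = 35.5 and |BJ| = 45.9 together: it lies at the intersection of circle(V, 35.5) and circle(J, 45.9). With |VJ| = 43.035, the foot of the radical line on VJ is 11.682 from V and the perpendicular offset is √(35.5² − 11.682²) = 33.523. Taking the left-of-VJ solution: B = (39.915, 45.090).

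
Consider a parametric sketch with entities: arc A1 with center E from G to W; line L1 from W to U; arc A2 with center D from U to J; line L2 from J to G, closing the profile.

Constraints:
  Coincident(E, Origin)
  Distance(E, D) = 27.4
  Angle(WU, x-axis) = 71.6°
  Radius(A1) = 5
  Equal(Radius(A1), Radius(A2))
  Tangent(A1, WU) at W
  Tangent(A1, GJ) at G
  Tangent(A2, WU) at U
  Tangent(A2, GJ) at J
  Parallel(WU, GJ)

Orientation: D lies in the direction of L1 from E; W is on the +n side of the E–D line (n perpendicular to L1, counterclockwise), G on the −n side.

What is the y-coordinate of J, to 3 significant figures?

24.4

The slot axis is L1's direction at 71.6°, so u = (cos 71.6°, sin 71.6°) = (0.316, 0.949) and n = (−sin 71.6°, cos 71.6°) = (-0.949, 0.316). E is at the origin and D lies 27.4 along u from E, so D = 27.4·u = (8.65, 26.0). Tangency of A1 to both parallel lines with radius 5.0 puts W and G at E ± 5.0·n: W = (-4.74, 1.58), G = (4.74, -1.58). Equal radii place U and J the same way about D: U = D + 5.0·n = (3.90, 27.6), J = D − 5.0·n = (13.4, 24.4). So J.y = 24.4.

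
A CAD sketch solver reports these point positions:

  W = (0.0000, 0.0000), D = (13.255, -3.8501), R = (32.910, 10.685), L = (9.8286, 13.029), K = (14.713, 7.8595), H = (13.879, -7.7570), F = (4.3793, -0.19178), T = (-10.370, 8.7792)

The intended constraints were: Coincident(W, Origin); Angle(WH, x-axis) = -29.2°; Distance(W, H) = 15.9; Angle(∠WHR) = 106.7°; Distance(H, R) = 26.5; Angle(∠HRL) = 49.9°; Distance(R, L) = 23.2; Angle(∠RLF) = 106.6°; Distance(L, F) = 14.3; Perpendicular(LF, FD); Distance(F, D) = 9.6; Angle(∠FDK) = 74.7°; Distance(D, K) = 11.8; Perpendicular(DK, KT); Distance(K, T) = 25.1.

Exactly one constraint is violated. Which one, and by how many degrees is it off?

Perpendicular(DK, KT) — off by 5.00°.

W = (0.00, 0.00) ✓; WH at -29.20° ✓; |WH| = 15.90 ✓; ∠WHR = 106.7° ✓; |HR| = 26.50 ✓; ∠HRL = 49.90° ✓; |RL| = 23.20 ✓; ∠RLF = 106.6° ✓; |LF| = 14.30 ✓; ∠(LF, FD) = 90.00° ✓; |FD| = 9.600 ✓; ∠FDK = 74.70° ✓; |DK| = 11.80 ✓; ∠(DK, KT) = 95.00° ✗; |KT| = 25.10 ✓.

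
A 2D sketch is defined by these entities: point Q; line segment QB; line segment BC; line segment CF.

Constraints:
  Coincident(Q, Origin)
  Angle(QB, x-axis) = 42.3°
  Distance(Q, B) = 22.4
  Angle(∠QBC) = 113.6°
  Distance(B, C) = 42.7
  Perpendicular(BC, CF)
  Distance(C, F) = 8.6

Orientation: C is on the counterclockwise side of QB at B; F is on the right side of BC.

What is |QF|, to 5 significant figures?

59.312

∠QBC = 113.6°, so BC runs at 42.3° + (180° − 113.6°) = 108.70° from the x-axis; with |BC| = 42.7, C = B + 42.7·(cos 108.70°, sin 108.70°) = (2.8776, 55.521). BC ⟂ CF; with |CF| = 8.6 on the right of BC, F = C + 8.6·(0.94721, 0.32061) = (11.024, 58.279). Then |QF| = |F − Q| = 59.312.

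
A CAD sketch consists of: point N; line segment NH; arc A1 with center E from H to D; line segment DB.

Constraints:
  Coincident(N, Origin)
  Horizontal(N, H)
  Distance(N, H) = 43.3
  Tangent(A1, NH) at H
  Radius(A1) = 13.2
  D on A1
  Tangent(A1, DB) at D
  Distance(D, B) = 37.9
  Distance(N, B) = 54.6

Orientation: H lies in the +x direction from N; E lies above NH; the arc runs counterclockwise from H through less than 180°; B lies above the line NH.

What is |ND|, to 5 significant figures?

57.085

N is at the origin; N and H share the same y with |NH| = 43.3 and H on the +x side, so H = (43.300, 0.0000). Tangency of A1 to NH means the radius EH is perpendicular to NH, so E = H + (0, 13.2) = (43.300, 13.200). Since ED ⟂ DB (tangency), |EB| = √(13.2² + 37.9²) = 40.133 regardless of where D sits on A1. So B lies on both circle(N, 54.6) and circle(E, 40.133); the above-NH intersection is B = (24.633, 48.727). D is the foot of the tangent from B: D = (52.316, 22.841).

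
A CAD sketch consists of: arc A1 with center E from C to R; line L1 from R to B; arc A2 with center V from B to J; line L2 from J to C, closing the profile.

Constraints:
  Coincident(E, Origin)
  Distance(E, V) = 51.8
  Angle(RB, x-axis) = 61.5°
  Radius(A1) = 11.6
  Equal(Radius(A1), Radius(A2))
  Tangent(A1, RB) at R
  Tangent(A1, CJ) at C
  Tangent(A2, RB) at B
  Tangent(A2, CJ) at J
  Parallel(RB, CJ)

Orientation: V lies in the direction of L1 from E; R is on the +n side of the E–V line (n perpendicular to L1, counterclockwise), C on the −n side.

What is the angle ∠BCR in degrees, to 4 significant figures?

65.87°

The slot axis is L1's direction at 61.5°, so u = (cos 61.5°, sin 61.5°) = (0.4772, 0.8788) and n = (−sin 61.5°, cos 61.5°) = (-0.8788, 0.4772). E is at the origin and V lies 51.8 along u from E, so V = 51.8·u = (24.72, 45.52). Tangency of A1 to both parallel lines with radius 11.6 puts R and C at E ± 11.6·n: R = (-10.19, 5.535), C = (10.19, -5.535). Equal radii place B and J the same way about V: B = V + 11.6·n = (14.52, 51.06), J = V − 11.6·n = (34.91, 39.99). Then cos ∠BCR = CB·CR / (|CB||CR|), giving 65.87°.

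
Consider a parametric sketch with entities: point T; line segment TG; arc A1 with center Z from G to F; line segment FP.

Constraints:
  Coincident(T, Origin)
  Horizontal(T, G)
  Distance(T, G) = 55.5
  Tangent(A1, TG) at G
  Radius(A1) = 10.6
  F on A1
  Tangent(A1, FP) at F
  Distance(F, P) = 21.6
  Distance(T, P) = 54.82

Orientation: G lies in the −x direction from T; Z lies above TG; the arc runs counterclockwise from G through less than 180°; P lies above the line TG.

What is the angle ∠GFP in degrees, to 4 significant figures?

135.5°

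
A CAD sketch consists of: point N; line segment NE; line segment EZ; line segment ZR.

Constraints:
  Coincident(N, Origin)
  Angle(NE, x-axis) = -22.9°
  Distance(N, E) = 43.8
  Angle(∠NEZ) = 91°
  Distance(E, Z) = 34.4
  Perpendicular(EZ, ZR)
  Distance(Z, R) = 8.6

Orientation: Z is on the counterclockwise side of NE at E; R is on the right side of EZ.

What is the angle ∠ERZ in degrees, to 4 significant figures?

75.96°

∠NEZ = 91.0°, so EZ runs at -22.9° + (180° − 91.0°) = 66.10° from the x-axis; with |EZ| = 34.4, Z = E + 34.4·(cos 66.10°, sin 66.10°) = (54.28, 14.41). EZ ⟂ ZR; with |ZR| = 8.6 on the right of EZ, R = Z + 8.6·(0.9143, -0.4051) = (62.15, 10.92). Then cos ∠ERZ = RE·RZ / (|RE||RZ|), giving 75.96°.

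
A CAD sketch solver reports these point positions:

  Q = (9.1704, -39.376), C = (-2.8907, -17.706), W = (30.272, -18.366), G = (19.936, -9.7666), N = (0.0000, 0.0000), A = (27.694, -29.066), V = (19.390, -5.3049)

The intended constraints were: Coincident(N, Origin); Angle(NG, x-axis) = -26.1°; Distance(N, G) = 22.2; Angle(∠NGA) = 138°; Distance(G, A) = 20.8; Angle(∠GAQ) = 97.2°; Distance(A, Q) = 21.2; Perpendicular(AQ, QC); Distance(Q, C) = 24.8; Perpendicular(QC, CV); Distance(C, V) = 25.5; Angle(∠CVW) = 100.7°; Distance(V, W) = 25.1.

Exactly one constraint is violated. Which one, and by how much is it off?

Distance(V, W) = 25.1 — off by 8.10.

N = (0.00, 0.00) ✓; NG at -26.10° ✓; |NG| = 22.20 ✓; ∠NGA = 138.0° ✓; |GA| = 20.80 ✓; ∠GAQ = 97.20° ✓; |AQ| = 21.20 ✓; ∠(AQ, QC) = 90.00° ✓; |QC| = 24.80 ✓; ∠(QC, CV) = 90.00° ✓; |CV| = 25.50 ✓; ∠CVW = 100.7° ✓; |VW| = 17.00 ✗.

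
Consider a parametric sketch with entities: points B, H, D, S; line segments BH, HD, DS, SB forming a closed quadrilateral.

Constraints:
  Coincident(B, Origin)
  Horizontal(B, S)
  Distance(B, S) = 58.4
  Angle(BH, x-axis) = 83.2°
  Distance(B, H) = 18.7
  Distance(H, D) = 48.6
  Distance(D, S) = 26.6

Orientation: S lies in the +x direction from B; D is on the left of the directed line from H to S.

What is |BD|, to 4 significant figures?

56.36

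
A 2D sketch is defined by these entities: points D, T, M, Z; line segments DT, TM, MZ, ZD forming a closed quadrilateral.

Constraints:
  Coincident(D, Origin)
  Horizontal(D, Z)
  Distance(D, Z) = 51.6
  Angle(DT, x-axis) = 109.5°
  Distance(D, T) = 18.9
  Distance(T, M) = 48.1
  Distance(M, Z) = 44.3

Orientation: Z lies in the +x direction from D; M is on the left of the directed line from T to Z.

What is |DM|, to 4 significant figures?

54.58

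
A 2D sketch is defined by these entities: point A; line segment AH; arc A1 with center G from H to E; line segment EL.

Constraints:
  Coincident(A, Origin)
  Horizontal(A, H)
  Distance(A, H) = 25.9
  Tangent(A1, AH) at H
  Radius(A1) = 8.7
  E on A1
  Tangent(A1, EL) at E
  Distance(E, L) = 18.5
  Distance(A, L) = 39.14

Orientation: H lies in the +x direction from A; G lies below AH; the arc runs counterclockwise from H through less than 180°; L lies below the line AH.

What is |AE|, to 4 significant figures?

21.97

A is at the origin; A and H share the same y with |AH| = 25.9 and H on the +x side, so H = (25.90, 0.000). A1 meets AH tangentially, so GH is at right angles to AH, so G = H + (0, -8.7) = (25.90, -8.700). Since GE ⟂ EL (tangency), |GL| = √(8.7² + 18.5²) = 20.44 regardless of where E sits on A1. So L lies on both circle(A, 39.14) and circle(G, 20.44); the below-AH intersection is L = (26.13, -29.14). E is the foot of the tangent from L: E = (18.07, -12.49).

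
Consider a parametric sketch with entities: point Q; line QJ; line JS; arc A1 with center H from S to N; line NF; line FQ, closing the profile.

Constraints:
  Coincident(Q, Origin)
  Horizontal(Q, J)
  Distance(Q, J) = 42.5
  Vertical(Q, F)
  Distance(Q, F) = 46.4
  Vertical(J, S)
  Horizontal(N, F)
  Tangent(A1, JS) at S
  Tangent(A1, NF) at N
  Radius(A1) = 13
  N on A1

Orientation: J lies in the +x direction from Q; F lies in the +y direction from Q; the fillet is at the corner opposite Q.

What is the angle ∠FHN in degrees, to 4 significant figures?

66.22°

The virtual corner opposite Q is at (42.50, 46.40). A1 meets JS tangentially, so HS is at right angles to JS and since A1 is tangent to NF there, HN ⟂ NF, with radius 13.0, so the center H sits 13.0 in from both sides at H = (29.50, 33.40). That places the tangent points at S = (42.50, 33.40) on JS and N = (29.50, 46.40) on NF. Then cos ∠FHN = HF·HN / (|HF||HN|), giving 66.22°.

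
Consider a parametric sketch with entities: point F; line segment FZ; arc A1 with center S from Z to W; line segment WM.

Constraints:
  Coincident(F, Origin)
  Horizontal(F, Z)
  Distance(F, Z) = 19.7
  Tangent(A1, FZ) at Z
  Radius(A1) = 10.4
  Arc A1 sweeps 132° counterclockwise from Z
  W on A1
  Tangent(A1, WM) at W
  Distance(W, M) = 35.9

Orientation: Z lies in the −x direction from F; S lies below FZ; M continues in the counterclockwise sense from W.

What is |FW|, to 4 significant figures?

32.46

Since A1 is tangent to FZ there, SZ ⟂ FZ, so S = Z + (0, -10.4) = (-19.70, -10.40). On A1, Z sits at bearing 90° from S; a 132° counterclockwise sweep puts W at bearing 222°, so W = S + 10.4·(cos 222°, sin 222°) = (-27.43, -17.36). Then |FW| = |W − F| = 32.46.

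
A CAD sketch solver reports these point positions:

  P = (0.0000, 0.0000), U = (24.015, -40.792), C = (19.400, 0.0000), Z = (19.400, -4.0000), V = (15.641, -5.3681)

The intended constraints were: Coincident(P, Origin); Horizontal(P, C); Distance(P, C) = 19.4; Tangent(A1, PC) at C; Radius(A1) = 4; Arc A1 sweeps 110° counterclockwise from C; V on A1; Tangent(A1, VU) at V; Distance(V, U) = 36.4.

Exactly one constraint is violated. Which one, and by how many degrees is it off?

Tangent(A1, VU) at V — off by 6.70°.

P = (0.00, 0.00) ✓; P.y = 0.00, C.y = 0.00 ✓; |PC| = 19.40 ✓; ∠(ZC, CP) = 90.00° ✓; |ZC| = 4.000 ✓; bearing(Z→V) − bearing(Z→C) = 110.0° ✓; |ZV| = 4.000 ✓; ∠(ZV, VU) = 96.70° ✗; |VU| = 36.40 ✓.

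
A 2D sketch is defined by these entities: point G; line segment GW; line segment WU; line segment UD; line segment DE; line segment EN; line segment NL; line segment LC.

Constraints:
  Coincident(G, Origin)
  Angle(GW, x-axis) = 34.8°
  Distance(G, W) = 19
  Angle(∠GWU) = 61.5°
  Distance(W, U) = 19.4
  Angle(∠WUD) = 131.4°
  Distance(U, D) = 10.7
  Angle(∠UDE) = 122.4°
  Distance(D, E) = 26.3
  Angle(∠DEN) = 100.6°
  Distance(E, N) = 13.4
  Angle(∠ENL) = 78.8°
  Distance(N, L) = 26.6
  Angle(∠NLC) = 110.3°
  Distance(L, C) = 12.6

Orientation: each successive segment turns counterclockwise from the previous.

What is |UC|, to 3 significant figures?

8.80

G is at the origin; GW runs at 34.8° with length 19.0, so W = (15.6, 10.8). ∠GWU = 61.5° gives WU at 153° from the x-axis; with |WU| = 19.4, U = (-1.73, 19.6). ∠WUD = 131.4° gives UD at -158° from the x-axis; with |UD| = 10.7, D = (-11.7, 15.6). ∠UDE = 122.4° gives DE at -101° from the x-axis; with |DE| = 26.3, E = (-16.5, -10.3). ∠DEN = 100.6° gives EN at -21.1° from the x-axis; with |EN| = 13.4, N = (-3.95, -15.1). ∠ENL = 78.8° gives NL at 80.1° from the x-axis; with |NL| = 26.6, L = (0.625, 11.1). ∠NLC = 110.3° gives LC at 150° from the x-axis; with |LC| = 12.6, C = (-10.3, 17.4). Then |UC| = |C − U| = 8.80.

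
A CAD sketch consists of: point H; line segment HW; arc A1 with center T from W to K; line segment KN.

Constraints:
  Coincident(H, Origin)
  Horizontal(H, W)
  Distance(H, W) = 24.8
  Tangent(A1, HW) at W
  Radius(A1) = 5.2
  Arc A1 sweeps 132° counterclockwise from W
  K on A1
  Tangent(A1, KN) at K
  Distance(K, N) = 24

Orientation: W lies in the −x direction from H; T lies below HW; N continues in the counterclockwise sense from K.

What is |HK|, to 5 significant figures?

29.950

H is at the origin; H and W share the same y with |HW| = 24.8 and W on the −x side, so W = (-24.800, 0.0000). The tangent condition forces TW to be normal to HW, so T = W + (0, -5.2) = (-24.800, -5.2000). On A1, W sits at bearing 90° from T; a 132° counterclockwise sweep puts K at bearing 222°, so K = T + 5.2·(cos 222°, sin 222°) = (-28.664, -8.6795). Then |HK| = |K − H| = 29.950.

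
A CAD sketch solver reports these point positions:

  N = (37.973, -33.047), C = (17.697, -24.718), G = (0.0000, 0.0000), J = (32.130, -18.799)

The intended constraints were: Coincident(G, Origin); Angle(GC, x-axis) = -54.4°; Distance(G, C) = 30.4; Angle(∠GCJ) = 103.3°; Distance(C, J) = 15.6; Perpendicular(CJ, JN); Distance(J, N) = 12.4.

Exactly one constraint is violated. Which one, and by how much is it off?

Distance(J, N) = 12.4 — off by 3.00.

G = (0.00, 0.00) ✓; GC at -54.40° ✓; |GC| = 30.40 ✓; ∠GCJ = 103.3° ✓; |CJ| = 15.60 ✓; ∠(CJ, JN) = 90.00° ✓; |JN| = 15.40 ✗.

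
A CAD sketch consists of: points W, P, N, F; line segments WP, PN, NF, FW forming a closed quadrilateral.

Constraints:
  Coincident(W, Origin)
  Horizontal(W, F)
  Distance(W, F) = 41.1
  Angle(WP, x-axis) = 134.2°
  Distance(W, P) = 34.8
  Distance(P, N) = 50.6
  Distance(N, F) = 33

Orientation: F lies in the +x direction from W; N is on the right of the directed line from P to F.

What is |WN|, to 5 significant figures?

15.819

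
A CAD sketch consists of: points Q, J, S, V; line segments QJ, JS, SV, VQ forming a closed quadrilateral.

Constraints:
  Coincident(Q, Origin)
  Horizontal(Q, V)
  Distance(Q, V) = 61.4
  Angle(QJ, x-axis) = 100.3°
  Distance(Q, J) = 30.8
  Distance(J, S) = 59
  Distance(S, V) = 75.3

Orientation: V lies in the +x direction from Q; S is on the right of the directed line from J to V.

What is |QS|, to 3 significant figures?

29.8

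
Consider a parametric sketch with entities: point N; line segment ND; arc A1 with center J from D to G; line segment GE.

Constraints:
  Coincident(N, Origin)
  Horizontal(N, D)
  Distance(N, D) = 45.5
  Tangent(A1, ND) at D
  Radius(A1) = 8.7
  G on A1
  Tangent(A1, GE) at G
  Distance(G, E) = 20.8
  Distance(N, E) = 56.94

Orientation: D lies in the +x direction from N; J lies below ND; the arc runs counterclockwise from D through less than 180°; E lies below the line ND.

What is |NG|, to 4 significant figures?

39.95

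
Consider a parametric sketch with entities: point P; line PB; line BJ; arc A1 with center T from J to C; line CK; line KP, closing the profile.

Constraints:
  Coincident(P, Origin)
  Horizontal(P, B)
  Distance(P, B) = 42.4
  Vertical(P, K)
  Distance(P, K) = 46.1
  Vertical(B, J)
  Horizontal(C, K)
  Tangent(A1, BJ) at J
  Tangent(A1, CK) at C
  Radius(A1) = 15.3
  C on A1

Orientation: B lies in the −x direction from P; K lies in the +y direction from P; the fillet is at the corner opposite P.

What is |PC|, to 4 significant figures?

53.48

The virtual corner opposite P is at (-42.40, 46.10). A1 meets BJ tangentially, so TJ is at right angles to BJ and A1 meets CK tangentially, so TC is at right angles to CK, with radius 15.3, so the center T sits 15.3 in from both sides at T = (-27.10, 30.80). That places the tangent points at J = (-42.40, 30.80) on BJ and C = (-27.10, 46.10) on CK. Then |PC| = |C − P| = 53.48.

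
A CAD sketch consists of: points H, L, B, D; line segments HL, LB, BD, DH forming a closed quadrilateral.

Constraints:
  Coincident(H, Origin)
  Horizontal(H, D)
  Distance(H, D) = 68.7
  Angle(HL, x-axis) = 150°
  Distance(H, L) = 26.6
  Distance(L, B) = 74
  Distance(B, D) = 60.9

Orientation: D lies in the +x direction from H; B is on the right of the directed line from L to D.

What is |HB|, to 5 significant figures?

49.659

Checks: |LB| = 74.00 ✓; |BD| = 60.90 ✓.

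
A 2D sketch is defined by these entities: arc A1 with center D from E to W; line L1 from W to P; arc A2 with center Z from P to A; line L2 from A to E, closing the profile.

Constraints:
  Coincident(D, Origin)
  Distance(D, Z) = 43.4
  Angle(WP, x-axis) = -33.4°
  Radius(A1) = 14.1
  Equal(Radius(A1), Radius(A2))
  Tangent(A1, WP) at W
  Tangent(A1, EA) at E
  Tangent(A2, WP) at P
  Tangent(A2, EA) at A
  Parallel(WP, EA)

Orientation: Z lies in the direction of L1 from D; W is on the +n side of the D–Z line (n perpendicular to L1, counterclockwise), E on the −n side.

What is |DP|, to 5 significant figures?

45.633

The slot axis is L1's direction at -33.4°, so u = (cos -33.4°, sin -33.4°) = (0.83485, -0.55048) and n = (−sin -33.4°, cos -33.4°) = (0.55048, 0.83485). D is at the origin and Z lies 43.4 along u from D, so Z = 43.4·u = (36.232, -23.891). Tangency of A1 to both parallel lines with radius 14.1 puts W and E at D ± 14.1·n: W = (7.7618, 11.771), E = (-7.7618, -11.771). Equal radii place P and A the same way about Z: P = Z + 14.1·n = (43.994, -12.120), A = Z − 14.1·n = (28.471, -35.662). Then |DP| = |P − D| = 45.633.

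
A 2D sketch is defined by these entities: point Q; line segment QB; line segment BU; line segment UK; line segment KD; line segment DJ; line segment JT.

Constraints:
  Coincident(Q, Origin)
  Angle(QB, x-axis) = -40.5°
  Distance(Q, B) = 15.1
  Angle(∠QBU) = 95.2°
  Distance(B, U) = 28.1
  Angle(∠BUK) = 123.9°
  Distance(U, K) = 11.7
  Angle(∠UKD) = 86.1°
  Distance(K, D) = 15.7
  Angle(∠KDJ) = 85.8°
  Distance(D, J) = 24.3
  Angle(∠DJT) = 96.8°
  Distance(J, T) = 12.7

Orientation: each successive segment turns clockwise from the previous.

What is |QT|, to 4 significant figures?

34.55

∠KDJ = 85.8° gives DJ at -9.500° from the x-axis; with |DJ| = 24.3, J = (8.965, -20.83). ∠DJT = 96.8° gives JT at -92.70° from the x-axis; with |JT| = 12.7, T = (8.367, -33.52). Then |QT| = |T − Q| = 34.55.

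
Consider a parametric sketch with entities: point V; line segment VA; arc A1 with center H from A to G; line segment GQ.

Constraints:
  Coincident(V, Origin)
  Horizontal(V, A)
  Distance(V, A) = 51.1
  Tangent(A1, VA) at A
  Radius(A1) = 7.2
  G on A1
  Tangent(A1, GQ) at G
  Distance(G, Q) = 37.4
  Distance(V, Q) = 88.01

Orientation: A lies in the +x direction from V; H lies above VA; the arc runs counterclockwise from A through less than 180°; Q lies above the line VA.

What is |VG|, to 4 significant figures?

55.89

Checks: |HG| = 7.200 ✓; ∠(HG, GQ) = 90.00° ✓; |GQ| = 37.40 ✓; |VQ| = 88.01 ✓.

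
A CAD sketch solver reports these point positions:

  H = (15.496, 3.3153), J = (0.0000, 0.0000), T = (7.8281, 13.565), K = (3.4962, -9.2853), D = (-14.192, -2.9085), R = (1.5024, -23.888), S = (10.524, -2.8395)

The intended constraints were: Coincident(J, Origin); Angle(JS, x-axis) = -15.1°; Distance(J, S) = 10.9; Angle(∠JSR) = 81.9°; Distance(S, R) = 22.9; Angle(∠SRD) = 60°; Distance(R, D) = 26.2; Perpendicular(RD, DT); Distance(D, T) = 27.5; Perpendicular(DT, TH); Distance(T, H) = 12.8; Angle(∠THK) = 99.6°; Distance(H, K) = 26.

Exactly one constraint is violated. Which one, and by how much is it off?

Distance(H, K) = 26 — off by 8.60.

J = (0.00, 0.00) ✓; JS at -15.10° ✓; |JS| = 10.90 ✓; ∠JSR = 81.90° ✓; |SR| = 22.90 ✓; ∠SRD = 60.00° ✓; |RD| = 26.20 ✓; ∠(RD, DT) = 90.00° ✓; |DT| = 27.50 ✓; ∠(DT, TH) = 90.00° ✓; |TH| = 12.80 ✓; ∠THK = 99.60° ✓; |HK| = 17.40 ✗.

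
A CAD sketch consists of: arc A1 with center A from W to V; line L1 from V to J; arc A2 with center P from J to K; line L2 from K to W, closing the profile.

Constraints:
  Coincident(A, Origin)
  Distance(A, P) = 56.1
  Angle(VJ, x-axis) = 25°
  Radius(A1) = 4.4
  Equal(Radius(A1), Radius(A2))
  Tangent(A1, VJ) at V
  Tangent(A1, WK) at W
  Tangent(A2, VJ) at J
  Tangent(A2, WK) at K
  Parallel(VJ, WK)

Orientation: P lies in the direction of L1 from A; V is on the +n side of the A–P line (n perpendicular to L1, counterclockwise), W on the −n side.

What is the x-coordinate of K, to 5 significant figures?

52.703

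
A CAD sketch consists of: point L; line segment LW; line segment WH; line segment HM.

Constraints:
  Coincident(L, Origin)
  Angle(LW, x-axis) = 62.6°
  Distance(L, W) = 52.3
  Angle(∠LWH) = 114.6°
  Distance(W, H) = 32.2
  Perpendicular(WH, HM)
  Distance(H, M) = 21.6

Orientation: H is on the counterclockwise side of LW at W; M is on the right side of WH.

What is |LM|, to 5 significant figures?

87.722

L is at the origin; LW runs at 62.6° with length 52.3, so W = 52.3·(cos 62.6°, sin 62.6°) = (24.068, 46.433). ∠LWH = 114.6°, so WH runs at 62.6° + (180° − 114.6°) = 128.00° from the x-axis; with |WH| = 32.2, H = W + 32.2·(cos 128.00°, sin 128.00°) = (4.2441, 71.807). WH ⟂ HM; with |HM| = 21.6 on the right of WH, M = H + 21.6·(0.78801, 0.61566) = (21.265, 85.105). Then |LM| = |M − L| = 87.722.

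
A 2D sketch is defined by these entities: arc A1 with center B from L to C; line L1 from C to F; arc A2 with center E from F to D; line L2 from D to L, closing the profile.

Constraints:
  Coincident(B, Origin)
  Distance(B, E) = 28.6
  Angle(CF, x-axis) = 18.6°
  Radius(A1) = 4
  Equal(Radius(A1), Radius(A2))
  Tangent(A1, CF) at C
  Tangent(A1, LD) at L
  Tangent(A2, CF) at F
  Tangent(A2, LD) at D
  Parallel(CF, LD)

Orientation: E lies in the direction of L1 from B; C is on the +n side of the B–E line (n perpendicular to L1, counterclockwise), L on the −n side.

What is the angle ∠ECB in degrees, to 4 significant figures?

82.04°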